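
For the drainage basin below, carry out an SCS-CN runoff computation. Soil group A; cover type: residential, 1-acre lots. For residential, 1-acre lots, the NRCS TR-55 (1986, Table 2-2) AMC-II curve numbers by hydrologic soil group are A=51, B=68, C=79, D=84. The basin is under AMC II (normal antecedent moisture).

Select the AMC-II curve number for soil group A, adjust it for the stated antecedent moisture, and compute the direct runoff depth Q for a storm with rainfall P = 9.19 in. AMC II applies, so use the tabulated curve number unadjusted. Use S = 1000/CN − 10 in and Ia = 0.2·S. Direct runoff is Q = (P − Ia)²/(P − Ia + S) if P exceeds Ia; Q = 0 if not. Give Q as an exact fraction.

Q = 1374110761/438951900 in ≈ 3.130 in

NRCS table: residential, 1-acre lots, soil group A → CN(II) = 51
Average conditions: CN = 51 (no AMC adjustment).
Retention S: 1000/CN − 10 with CN=51.000 → S = 490/51 ≈ 9.608 in
Initial abstraction Ia = S/5 = (490/51)/5 = 98/51 ≈ 1.922 in
P − Ia = 9.190 − 1.922 = 37069/5100 ≈ 7.268 in (> 0, runoff occurs)
Q = (37069/5100)²/((37069/5100) + 490/51) = (1374110761/26010000)/(86069/5100) = 1374110761/438951900 in ≈ 3.130 in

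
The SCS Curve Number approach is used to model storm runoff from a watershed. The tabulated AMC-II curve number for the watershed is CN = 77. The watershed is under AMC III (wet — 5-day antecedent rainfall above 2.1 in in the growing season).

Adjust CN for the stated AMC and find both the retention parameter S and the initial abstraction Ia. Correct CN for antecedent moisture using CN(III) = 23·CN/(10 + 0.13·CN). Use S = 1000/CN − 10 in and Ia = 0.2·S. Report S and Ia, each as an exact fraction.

S = 100/77 in ≈ 1.299 in; Ia = 20/77 in ≈ 0.260 in

Adjust CN=77 to AMC III: 23·77/(10 + 0.13·77) → 1771 ÷ (2001/100) = 7700/87 ≈ 88.506
Retention S: 1000/CN − 10 with CN=88.506 → S = 100/77 ≈ 1.299 in
Ia = 0.2S: 0.2·1.299 = 0.260 in (exactly 20/77)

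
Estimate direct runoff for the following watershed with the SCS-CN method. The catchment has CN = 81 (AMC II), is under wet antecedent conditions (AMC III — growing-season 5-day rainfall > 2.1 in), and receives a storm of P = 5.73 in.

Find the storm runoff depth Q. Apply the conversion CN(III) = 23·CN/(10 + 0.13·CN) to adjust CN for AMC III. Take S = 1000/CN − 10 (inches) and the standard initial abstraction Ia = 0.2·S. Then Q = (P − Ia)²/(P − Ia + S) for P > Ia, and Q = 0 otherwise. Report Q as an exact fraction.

Q = 1059868191001/227192663700 in ≈ 4.665 in

CN(III) from CN(II)=81: (23·81)/(10 + 0.13·81) = 186300/2053 ≈ 90.745
Retention S: 1000/CN − 10 with CN=90.745 → S = 1900/1863 ≈ 1.020 in
Initial abstraction Ia = S/5 = (1900/1863)/5 = 380/1863 ≈ 0.204 in
Since P=5.730 > Ia=0.204: effective rainfall P−Ia = 1029499/186300 in
Q = (1029499/186300)²/((1029499/186300) + 1900/1863) = (1059868191001/34707690000)/(1219499/186300) = 1059868191001/227192663700 in ≈ 4.665 in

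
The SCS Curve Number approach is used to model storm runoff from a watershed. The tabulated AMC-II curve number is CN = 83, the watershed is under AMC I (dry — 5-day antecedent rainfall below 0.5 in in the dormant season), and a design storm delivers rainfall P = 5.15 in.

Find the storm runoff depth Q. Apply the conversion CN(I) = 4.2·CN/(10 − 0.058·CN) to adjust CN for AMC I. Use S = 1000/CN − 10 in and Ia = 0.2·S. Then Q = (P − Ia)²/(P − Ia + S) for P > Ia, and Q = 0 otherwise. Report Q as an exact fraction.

Q = 21178689841/10999340940 in ≈ 1.925 in

Dry (AMC I): CN(I) = 4.2·83/(10 − 0.058·83) = (1743/5)/(2593/500) = 174300/2593 ≈ 67.219
Max retention: S = 1000/(174300/2593) − 10 = 8500/1743 in (≈ 4.877 in)
Ia = 0.2·(8500/1743) = 1700/1743 in ≈ 0.975 in
Since P=5.150 > Ia=0.975: effective rainfall P−Ia = 145529/34860 in
Q: (145529/34860)² ÷ (315529/34860) = 21178689841/10999340940 in (≈ 1.925 in)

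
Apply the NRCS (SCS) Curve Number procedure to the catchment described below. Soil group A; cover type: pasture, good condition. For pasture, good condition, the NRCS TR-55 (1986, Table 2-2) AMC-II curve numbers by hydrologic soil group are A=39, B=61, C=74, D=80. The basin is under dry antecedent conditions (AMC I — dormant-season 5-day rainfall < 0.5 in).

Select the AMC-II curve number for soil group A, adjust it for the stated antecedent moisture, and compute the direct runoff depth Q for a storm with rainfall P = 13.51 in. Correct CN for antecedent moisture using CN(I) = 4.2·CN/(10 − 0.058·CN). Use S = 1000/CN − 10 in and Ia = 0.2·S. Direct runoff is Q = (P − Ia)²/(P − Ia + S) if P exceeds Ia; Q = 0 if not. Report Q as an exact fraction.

Q = 246481467961/290455811100 in ≈ 0.849 in

NRCS table: pasture, good condition, soil group A → CN(II) = 39
CN(I) from CN(II)=39: (4.2·39)/(10 − 0.058·39) = 81900/3869 ≈ 21.168
Max retention: S = 1000/(81900/3869) − 10 = 30500/819 in (≈ 37.241 in)
Ia = 0.2·(30500/819) = 6100/819 in ≈ 7.448 in
Excess rainfall: 13.510 − 7.448 = 6.062 in; P > Ia so Q > 0
Q = (496469/81900)²/((496469/81900) + 30500/819) = (246481467961/6707610000)/(3546469/81900) = 246481467961/290455811100 in ≈ 0.849 in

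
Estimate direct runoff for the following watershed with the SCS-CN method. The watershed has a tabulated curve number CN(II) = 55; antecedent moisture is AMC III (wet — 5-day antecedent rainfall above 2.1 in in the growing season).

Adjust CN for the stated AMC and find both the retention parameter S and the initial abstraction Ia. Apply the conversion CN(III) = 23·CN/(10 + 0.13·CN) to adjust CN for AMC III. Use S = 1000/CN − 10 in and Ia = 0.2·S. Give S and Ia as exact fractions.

S = 900/253 in ≈ 3.557 in; Ia = 180/253 in ≈ 0.711 in

Adjust CN=55 to AMC III: 23·55/(10 + 0.13·55) → 1265 ÷ (343/20) = 25300/343 ≈ 73.761
Max retention: S = 1000/(25300/343) − 10 = 900/253 in (≈ 3.557 in)
Initial abstraction Ia = S/5 = (900/253)/5 = 180/253 ≈ 0.711 in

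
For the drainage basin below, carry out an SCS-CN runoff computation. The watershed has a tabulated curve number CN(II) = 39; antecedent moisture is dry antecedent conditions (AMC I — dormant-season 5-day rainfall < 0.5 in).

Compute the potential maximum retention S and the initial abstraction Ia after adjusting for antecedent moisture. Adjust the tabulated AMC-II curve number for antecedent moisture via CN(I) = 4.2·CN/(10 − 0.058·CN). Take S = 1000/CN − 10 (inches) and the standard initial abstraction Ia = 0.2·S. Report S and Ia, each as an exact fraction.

S = 30500/819 in ≈ 37.241 in; Ia = 6100/819 in ≈ 7.448 in

Adjust CN=39 to AMC I: 4.2·39/(10 − 0.058·39) → (819/5) ÷ (3869/500) = 81900/3869 ≈ 21.168
Retention S: 1000/CN − 10 with CN=21.168 → S = 30500/819 ≈ 37.241 in
Ia = 0.2·(30500/819) = 6100/819 in ≈ 7.448 in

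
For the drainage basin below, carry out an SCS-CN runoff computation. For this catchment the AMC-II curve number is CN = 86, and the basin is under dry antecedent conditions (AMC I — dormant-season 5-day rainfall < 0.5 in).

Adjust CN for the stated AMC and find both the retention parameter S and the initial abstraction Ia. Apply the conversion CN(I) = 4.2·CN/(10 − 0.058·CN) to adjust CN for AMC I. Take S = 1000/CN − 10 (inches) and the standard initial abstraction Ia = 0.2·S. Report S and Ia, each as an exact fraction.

Adjust CN=86 to AMC I: 4.2·86/(10 − 0.058·86) → (1806/5) ÷ (1253/250) = 12900/179 ≈ 72.067
Max retention: S = 1000/(12900/179) − 10 = 500/129 in (≈ 3.876 in)
Initial abstraction Ia = S/5 = (500/129)/5 = 100/129 ≈ 0.775 in

S = 500/129 in ≈ 3.876 in; Ia = 100/129 in ≈ 0.775 in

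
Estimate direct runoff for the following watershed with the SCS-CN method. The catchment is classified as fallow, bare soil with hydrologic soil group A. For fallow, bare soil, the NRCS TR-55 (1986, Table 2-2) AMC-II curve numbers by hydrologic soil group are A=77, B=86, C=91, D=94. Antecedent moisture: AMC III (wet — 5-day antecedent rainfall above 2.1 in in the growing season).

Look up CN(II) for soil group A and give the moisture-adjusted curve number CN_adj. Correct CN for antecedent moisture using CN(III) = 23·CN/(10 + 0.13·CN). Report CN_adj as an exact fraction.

CN_adj = 7700/87 ≈ 88.506

NRCS table: fallow, bare soil, soil group A → CN(II) = 77
CN(III) from CN(II)=77: (23·77)/(10 + 0.13·77) = 7700/87 ≈ 88.506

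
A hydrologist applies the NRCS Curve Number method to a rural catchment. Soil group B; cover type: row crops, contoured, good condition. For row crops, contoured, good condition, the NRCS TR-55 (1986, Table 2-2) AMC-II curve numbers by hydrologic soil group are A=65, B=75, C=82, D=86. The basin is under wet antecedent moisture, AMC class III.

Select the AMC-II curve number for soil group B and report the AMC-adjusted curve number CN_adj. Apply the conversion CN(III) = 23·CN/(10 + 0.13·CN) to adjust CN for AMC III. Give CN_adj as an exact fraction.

CN_adj = 6900/79 ≈ 87.342

NRCS table: row crops, contoured, good condition, soil group B → CN(II) = 75
CN(III) from CN(II)=75: (23·75)/(10 + 0.13·75) = 6900/79 ≈ 87.342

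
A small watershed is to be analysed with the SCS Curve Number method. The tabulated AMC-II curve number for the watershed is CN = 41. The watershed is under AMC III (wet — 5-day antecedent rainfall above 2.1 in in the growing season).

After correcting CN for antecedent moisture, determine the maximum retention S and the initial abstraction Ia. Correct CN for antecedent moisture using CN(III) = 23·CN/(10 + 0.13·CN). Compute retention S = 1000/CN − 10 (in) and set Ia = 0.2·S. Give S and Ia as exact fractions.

CN(III) from CN(II)=41: (23·41)/(10 + 0.13·41) = 94300/1533 ≈ 61.513
S = 1000/(94300/1533) − 10 = 5900/943 in ≈ 6.257 in
Initial abstraction Ia = S/5 = (5900/943)/5 = 1180/943 ≈ 1.251 in

S = 5900/943 in ≈ 6.257 in; Ia = 1180/943 in ≈ 1.251 in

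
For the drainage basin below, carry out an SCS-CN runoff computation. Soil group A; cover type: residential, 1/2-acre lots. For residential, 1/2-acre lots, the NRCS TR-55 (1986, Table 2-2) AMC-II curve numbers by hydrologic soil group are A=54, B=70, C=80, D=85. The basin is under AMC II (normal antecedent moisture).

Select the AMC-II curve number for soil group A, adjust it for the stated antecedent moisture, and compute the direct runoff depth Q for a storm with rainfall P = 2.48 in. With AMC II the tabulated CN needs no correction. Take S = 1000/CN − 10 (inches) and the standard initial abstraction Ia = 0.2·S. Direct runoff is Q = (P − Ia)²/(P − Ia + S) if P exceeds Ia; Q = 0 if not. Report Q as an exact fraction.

Q = 137288/2117475 in ≈ 0.065 in

NRCS table: residential, 1/2-acre lots, soil group A → CN(II) = 54
CN(II) = 54; AMC II needs no correction.
Retention S: 1000/CN − 10 with CN=54.000 → S = 230/27 ≈ 8.519 in
Ia = 0.2·(230/27) = 46/27 in ≈ 1.704 in
P − Ia = 2.480 − 1.704 = 524/675 ≈ 0.776 in (> 0, runoff occurs)
Runoff Q = (P−Ia)²/(P−Ia+S) = (0.776)²/(0.776+8.519) = 137288/2117475 ≈ 0.065 in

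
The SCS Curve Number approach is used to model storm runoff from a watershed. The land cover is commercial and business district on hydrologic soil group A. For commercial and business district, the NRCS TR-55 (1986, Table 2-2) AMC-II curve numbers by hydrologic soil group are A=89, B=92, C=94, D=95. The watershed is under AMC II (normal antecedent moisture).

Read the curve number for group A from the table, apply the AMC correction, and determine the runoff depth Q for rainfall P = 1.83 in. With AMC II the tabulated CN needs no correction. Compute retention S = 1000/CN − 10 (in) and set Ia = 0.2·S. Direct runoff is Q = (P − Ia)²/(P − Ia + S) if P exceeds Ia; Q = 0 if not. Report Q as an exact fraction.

Q = 198443569/223274300 in ≈ 0.889 in

NRCS table: commercial and business district, soil group A → CN(II) = 89
CN(II) = 89; AMC II needs no correction.
Max retention: S = 1000/89 − 10 = 110/89 in (≈ 1.236 in)
Ia = 0.2S: 0.2·1.236 = 0.247 in (exactly 22/89)
Excess rainfall: 1.830 − 0.247 = 1.583 in; P > Ia so Q > 0
Runoff Q = (P−Ia)²/(P−Ia+S) = (1.583)²/(1.583+1.236) = 198443569/223274300 ≈ 0.889 in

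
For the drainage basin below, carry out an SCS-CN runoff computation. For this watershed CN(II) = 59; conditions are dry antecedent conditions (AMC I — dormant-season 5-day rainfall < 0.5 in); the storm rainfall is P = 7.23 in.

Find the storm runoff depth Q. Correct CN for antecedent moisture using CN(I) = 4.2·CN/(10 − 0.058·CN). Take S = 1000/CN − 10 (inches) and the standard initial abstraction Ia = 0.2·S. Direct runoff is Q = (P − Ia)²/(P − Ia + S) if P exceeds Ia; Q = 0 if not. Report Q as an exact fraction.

CN(I) from CN(II)=59: (4.2·59)/(10 − 0.058·59) = 123900/3289 ≈ 37.671
S = 1000/(123900/3289) − 10 = 20500/1239 in ≈ 16.546 in
Initial abstraction Ia = S/5 = (20500/1239)/5 = 4100/1239 ≈ 3.309 in
P − Ia = 7.230 − 3.309 = 485797/123900 ≈ 3.921 in (> 0, runoff occurs)
Q: (485797/123900)² ÷ (2535797/123900) = 235998725209/314185248300 in (≈ 0.751 in)

Q = 235998725209/314185248300 in ≈ 0.751 in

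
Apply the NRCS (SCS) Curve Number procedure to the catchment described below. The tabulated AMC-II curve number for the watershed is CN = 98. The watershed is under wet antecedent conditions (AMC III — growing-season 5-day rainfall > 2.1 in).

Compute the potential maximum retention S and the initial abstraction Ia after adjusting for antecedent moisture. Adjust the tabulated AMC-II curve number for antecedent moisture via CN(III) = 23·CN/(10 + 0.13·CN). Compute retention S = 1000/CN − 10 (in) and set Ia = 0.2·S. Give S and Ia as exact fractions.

Wet (AMC III): CN(III) = 23·98/(10 + 0.13·98) = 2254/(1137/50) = 112700/1137 ≈ 99.120
S = 1000/(112700/1137) − 10 = 100/1127 in ≈ 0.089 in
Initial abstraction Ia = S/5 = (100/1127)/5 = 20/1127 ≈ 0.018 in

S = 100/1127 in ≈ 0.089 in; Ia = 20/1127 in ≈ 0.018 in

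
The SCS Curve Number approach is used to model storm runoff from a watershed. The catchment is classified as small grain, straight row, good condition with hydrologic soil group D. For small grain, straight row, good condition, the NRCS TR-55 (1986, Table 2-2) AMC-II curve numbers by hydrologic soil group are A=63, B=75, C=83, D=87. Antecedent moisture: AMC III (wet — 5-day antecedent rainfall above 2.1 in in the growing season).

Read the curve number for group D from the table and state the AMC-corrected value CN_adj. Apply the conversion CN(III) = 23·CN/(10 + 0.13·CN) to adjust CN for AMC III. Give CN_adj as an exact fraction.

NRCS table: small grain, straight row, good condition, soil group D → CN(II) = 87
CN(III) from CN(II)=87: (23·87)/(10 + 0.13·87) = 200100/2131 ≈ 93.900

CN_adj = 200100/2131 ≈ 93.900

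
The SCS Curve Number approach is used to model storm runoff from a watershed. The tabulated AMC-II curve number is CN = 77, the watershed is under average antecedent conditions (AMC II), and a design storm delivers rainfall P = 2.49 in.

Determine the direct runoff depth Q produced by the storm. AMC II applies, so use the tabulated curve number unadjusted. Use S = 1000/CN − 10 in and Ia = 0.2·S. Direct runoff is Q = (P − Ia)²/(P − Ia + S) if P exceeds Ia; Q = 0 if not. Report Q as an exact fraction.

Q = 212372329/289312100 in ≈ 0.734 in

CN(II) = 77; AMC II needs no correction.
Retention S: 1000/CN − 10 with CN=77.000 → S = 230/77 ≈ 2.987 in
Ia = 0.2S: 0.2·2.987 = 0.597 in (exactly 46/77)
P − Ia = 2.490 − 0.597 = 14573/7700 ≈ 1.893 in (> 0, runoff occurs)
Q = (14573/7700)²/((14573/7700) + 230/77) = (212372329/59290000)/(37573/7700) = 212372329/289312100 in ≈ 0.734 in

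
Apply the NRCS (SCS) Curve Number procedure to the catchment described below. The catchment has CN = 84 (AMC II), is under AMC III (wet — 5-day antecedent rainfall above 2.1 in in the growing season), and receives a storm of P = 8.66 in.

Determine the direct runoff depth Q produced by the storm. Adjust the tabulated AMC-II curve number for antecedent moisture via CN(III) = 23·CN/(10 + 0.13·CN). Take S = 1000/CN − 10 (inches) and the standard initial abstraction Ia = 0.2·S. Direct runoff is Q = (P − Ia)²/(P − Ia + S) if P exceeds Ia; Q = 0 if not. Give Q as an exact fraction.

Q = 42082009321/5437106850 in ≈ 7.740 in

Adjust CN=84 to AMC III: 23·84/(10 + 0.13·84) → 1932 ÷ (523/25) = 48300/523 ≈ 92.352
Retention S: 1000/CN − 10 with CN=92.352 → S = 400/483 ≈ 0.828 in
Ia = 0.2S: 0.2·0.828 = 0.166 in (exactly 80/483)
P − Ia = 8.660 − 0.166 = 205139/24150 ≈ 8.494 in (> 0, runoff occurs)
Q = (205139/24150)²/((205139/24150) + 400/483) = (42082009321/583222500)/(225139/24150) = 42082009321/5437106850 in ≈ 7.740 in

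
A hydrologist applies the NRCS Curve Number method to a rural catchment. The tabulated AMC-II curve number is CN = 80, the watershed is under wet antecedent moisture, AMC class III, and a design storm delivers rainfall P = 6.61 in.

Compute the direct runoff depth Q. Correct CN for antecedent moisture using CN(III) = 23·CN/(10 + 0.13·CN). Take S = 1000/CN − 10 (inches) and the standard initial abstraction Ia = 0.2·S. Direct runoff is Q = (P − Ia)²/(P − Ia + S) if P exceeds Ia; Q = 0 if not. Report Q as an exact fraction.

Q = 216178209/39566900 in ≈ 5.464 in

Adjust CN=80 to AMC III: 23·80/(10 + 0.13·80) → 1840 ÷ (102/5) = 4600/51 ≈ 90.196
Max retention: S = 1000/(4600/51) − 10 = 25/23 in (≈ 1.087 in)
Ia = 0.2S: 0.2·1.087 = 0.217 in (exactly 5/23)
Excess rainfall: 6.610 − 0.217 = 6.393 in; P > Ia so Q > 0
Q = (14703/2300)²/((14703/2300) + 25/23) = (216178209/5290000)/(17203/2300) = 216178209/39566900 in ≈ 5.464 in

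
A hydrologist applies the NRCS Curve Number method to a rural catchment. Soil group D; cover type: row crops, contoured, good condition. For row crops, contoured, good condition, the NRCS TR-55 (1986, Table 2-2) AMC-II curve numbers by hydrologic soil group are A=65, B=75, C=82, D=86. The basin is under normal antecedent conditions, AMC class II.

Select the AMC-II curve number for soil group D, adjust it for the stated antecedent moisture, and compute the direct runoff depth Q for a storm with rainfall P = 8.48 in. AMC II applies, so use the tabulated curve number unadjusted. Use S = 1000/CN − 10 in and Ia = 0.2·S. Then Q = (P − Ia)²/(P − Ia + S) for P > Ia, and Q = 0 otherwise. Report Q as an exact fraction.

Q = 19210689/2826175 in ≈ 6.797 in

NRCS table: row crops, contoured, good condition, soil group D → CN(II) = 86
CN(II) = 86; AMC II needs no correction.
S = 1000/86 − 10 = 70/43 in ≈ 1.628 in
Ia = 0.2·(70/43) = 14/43 in ≈ 0.326 in
Since P=8.480 > Ia=0.326: effective rainfall P−Ia = 8766/1075 in
Q = (8766/1075)²/((8766/1075) + 70/43) = (76842756/1155625)/(10516/1075) = 19210689/2826175 in ≈ 6.797 in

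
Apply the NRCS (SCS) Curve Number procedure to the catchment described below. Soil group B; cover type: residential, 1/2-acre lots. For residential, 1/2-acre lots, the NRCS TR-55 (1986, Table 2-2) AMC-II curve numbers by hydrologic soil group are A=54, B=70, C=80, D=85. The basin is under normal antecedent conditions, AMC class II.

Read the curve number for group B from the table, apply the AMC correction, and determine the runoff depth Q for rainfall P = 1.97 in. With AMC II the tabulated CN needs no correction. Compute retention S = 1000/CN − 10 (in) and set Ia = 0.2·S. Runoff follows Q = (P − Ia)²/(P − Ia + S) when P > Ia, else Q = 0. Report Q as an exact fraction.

Q = 606841/2645300 in ≈ 0.229 in

NRCS table: residential, 1/2-acre lots, soil group B → CN(II) = 70
Average conditions: CN = 70 (no AMC adjustment).
Retention S: 1000/CN − 10 with CN=70.000 → S = 30/7 ≈ 4.286 in
Ia = 0.2S: 0.2·4.286 = 0.857 in (exactly 6/7)
Since P=1.970 > Ia=0.857: effective rainfall P−Ia = 779/700 in
Q: (779/700)² ÷ (3779/700) = 606841/2645300 in (≈ 0.229 in)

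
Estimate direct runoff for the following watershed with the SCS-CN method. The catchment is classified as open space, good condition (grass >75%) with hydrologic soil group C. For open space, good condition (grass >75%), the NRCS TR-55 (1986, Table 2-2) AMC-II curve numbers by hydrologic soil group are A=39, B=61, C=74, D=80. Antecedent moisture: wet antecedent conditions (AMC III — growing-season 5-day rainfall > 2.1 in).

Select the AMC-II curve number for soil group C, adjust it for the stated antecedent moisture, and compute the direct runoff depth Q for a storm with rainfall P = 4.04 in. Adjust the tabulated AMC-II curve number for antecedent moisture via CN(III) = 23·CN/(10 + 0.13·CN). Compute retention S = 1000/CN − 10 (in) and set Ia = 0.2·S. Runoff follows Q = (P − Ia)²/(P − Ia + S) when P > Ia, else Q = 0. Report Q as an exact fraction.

NRCS table: open space, good condition (grass >75%), soil group C → CN(II) = 74
Wet (AMC III): CN(III) = 23·74/(10 + 0.13·74) = 1702/(981/50) = 85100/981 ≈ 86.748
S = 1000/(85100/981) − 10 = 1300/851 in ≈ 1.528 in
Initial abstraction Ia = S/5 = (1300/851)/5 = 260/851 ≈ 0.306 in
Since P=4.040 > Ia=0.306: effective rainfall P−Ia = 79451/21275 in
Q = (79451/21275)²/((79451/21275) + 1300/851) = (6312461401/452625625)/(111951/21275) = 6312461401/2381757525 in ≈ 2.650 in

Q = 6312461401/2381757525 in ≈ 2.650 in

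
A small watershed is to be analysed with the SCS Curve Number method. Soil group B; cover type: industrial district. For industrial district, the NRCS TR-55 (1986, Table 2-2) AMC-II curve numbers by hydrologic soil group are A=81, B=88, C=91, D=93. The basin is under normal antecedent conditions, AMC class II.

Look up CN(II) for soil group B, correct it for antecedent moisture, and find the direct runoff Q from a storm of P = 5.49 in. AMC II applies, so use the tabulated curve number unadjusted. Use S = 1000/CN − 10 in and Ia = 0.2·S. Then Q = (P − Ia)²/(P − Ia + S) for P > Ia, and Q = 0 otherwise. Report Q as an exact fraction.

NRCS table: industrial district, soil group B → CN(II) = 88
AMC II — tabulated CN = 88 applies directly.
Max retention: S = 1000/88 − 10 = 15/11 in (≈ 1.364 in)
Initial abstraction Ia = S/5 = (15/11)/5 = 3/11 ≈ 0.273 in
P − Ia = 5.490 − 0.273 = 5739/1100 ≈ 5.217 in (> 0, runoff occurs)
Q: (5739/1100)² ÷ (7239/1100) = 10978707/2654300 in (≈ 4.136 in)

Q = 10978707/2654300 in ≈ 4.136 in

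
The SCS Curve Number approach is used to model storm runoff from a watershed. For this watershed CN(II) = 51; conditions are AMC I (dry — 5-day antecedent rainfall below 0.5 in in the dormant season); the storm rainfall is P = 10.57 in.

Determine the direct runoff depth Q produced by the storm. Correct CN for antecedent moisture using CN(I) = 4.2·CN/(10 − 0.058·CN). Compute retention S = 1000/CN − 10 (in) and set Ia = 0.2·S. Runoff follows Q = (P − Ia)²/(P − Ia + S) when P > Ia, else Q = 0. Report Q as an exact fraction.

Q = 1201820263/965475900 in ≈ 1.245 in

Dry (AMC I): CN(I) = 4.2·51/(10 − 0.058·51) = (1071/5)/(3521/500) = 15300/503 ≈ 30.417
Retention S: 1000/CN − 10 with CN=30.417 → S = 3500/153 ≈ 22.876 in
Initial abstraction Ia = S/5 = (3500/153)/5 = 700/153 ≈ 4.575 in
Excess rainfall: 10.570 − 4.575 = 5.995 in; P > Ia so Q > 0
Q = (91721/15300)²/((91721/15300) + 3500/153) = (8412741841/234090000)/(441721/15300) = 1201820263/965475900 in ≈ 1.245 in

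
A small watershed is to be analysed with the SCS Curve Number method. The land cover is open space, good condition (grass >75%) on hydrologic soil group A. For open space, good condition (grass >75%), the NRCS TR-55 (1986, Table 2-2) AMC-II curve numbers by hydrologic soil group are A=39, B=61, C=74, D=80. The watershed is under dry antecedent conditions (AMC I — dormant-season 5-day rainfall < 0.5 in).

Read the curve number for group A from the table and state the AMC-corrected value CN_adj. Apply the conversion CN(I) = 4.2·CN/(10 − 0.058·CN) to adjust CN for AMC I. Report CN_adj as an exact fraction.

CN_adj = 81900/3869 ≈ 21.168

NRCS table: open space, good condition (grass >75%), soil group A → CN(II) = 39
Dry (AMC I): CN(I) = 4.2·39/(10 − 0.058·39) = (819/5)/(3869/500) = 81900/3869 ≈ 21.168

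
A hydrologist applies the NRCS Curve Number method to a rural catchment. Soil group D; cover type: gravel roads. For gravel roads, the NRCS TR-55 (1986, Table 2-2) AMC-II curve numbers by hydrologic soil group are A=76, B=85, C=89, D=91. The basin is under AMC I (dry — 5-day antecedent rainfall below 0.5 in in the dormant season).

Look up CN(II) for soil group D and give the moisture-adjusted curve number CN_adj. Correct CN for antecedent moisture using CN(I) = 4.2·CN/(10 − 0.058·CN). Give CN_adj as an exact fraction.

CN_adj = 63700/787 ≈ 80.940

NRCS table: gravel roads, soil group D → CN(II) = 91
CN(I) from CN(II)=91: (4.2·91)/(10 − 0.058·91) = 63700/787 ≈ 80.940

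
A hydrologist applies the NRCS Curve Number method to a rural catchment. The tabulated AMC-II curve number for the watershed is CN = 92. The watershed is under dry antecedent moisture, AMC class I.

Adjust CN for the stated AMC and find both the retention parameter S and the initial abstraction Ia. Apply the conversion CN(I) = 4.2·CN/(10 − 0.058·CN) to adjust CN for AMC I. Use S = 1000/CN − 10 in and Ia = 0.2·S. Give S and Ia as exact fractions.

Dry (AMC I): CN(I) = 4.2·92/(10 − 0.058·92) = (1932/5)/(583/125) = 48300/583 ≈ 82.847
Max retention: S = 1000/(48300/583) − 10 = 1000/483 in (≈ 2.070 in)
Ia = 0.2·(1000/483) = 200/483 in ≈ 0.414 in

S = 1000/483 in ≈ 2.070 in; Ia = 200/483 in ≈ 0.414 in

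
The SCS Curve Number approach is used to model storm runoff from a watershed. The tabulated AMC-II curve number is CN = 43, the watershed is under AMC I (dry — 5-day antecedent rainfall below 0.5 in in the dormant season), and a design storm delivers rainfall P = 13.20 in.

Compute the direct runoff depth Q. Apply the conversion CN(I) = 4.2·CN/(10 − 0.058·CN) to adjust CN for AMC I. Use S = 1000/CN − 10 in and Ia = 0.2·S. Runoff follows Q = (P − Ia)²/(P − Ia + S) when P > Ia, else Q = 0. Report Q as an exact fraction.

CN(I) from CN(II)=43: (4.2·43)/(10 − 0.058·43) = 30100/1251 ≈ 24.061
Max retention: S = 1000/(30100/1251) − 10 = 9500/301 in (≈ 31.561 in)
Initial abstraction Ia = S/5 = (9500/301)/5 = 1900/301 ≈ 6.312 in
P − Ia = 13.200 − 6.312 = 10366/1505 ≈ 6.888 in (> 0, runoff occurs)
Q: (10366/1505)² ÷ (57866/1505) = 53726978/43544165 in (≈ 1.234 in)

Q = 53726978/43544165 in ≈ 1.234 in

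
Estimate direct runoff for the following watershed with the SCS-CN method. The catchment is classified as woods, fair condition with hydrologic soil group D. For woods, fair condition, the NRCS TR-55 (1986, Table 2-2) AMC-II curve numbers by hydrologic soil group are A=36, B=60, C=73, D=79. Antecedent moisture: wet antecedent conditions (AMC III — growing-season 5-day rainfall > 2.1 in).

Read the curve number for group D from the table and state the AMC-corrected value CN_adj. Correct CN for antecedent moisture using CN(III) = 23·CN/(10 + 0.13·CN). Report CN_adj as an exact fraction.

NRCS table: woods, fair condition, soil group D → CN(II) = 79
Adjust CN=79 to AMC III: 23·79/(10 + 0.13·79) → 1817 ÷ (2027/100) = 181700/2027 ≈ 89.640

CN_adj = 181700/2027 ≈ 89.640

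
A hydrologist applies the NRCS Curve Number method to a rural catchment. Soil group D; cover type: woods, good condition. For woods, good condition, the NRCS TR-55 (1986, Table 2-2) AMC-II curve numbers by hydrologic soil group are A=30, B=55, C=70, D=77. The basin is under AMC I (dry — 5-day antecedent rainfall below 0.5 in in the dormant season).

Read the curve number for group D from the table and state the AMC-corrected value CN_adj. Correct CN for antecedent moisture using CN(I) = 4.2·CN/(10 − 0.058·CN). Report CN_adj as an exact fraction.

NRCS table: woods, good condition, soil group D → CN(II) = 77
CN(I) from CN(II)=77: (4.2·77)/(10 − 0.058·77) = 161700/2767 ≈ 58.439

CN_adj = 161700/2767 ≈ 58.439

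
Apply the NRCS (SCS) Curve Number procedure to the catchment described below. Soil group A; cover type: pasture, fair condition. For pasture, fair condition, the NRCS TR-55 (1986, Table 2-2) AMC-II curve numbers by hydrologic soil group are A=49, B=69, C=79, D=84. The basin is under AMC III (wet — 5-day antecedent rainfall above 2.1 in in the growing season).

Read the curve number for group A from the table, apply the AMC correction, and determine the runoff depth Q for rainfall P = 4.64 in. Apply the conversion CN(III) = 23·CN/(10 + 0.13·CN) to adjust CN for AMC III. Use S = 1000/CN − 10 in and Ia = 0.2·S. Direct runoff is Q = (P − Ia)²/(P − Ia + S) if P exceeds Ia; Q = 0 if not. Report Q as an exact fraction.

Q = 2768443456/1639306025 in ≈ 1.689 in

NRCS table: pasture, fair condition, soil group A → CN(II) = 49
Adjust CN=49 to AMC III: 23·49/(10 + 0.13·49) → 1127 ÷ (1637/100) = 112700/1637 ≈ 68.845
Retention S: 1000/CN − 10 with CN=68.845 → S = 5100/1127 ≈ 4.525 in
Initial abstraction Ia = S/5 = (5100/1127)/5 = 1020/1127 ≈ 0.905 in
P − Ia = 4.640 − 0.905 = 105232/28175 ≈ 3.735 in (> 0, runoff occurs)
Q = (105232/28175)²/((105232/28175) + 5100/1127) = (11073773824/793830625)/(232732/28175) = 2768443456/1639306025 in ≈ 1.689 in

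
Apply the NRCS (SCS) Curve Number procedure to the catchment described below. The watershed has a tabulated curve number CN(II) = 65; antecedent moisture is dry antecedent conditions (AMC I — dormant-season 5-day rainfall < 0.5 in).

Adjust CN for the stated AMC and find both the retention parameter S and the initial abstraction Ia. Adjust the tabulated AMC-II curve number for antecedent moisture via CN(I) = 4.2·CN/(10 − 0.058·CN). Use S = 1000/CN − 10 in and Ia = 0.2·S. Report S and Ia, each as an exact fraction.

Dry (AMC I): CN(I) = 4.2·65/(10 − 0.058·65) = 273/(623/100) = 3900/89 ≈ 43.820
S = 1000/(3900/89) − 10 = 500/39 in ≈ 12.821 in
Ia = 0.2S: 0.2·12.821 = 2.564 in (exactly 100/39)

S = 500/39 in ≈ 12.821 in; Ia = 100/39 in ≈ 2.564 in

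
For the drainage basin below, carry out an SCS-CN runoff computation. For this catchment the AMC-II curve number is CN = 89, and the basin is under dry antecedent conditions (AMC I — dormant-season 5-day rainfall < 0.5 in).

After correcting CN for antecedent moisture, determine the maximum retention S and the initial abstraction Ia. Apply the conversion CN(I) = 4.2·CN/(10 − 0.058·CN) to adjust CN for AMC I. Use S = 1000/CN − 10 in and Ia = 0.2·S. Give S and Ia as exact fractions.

S = 5500/1869 in ≈ 2.943 in; Ia = 1100/1869 in ≈ 0.589 in

CN(I) from CN(II)=89: (4.2·89)/(10 − 0.058·89) = 186900/2419 ≈ 77.263
Retention S: 1000/CN − 10 with CN=77.263 → S = 5500/1869 ≈ 2.943 in
Ia = 0.2·(5500/1869) = 1100/1869 in ≈ 0.589 in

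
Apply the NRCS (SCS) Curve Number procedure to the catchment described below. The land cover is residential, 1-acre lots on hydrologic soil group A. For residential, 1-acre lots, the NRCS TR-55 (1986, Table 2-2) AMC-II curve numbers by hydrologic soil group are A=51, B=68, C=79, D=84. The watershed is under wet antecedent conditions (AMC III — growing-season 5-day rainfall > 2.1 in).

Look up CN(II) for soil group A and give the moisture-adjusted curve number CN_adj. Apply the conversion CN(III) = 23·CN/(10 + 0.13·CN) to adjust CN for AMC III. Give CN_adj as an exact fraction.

CN_adj = 117300/1663 ≈ 70.535

NRCS table: residential, 1-acre lots, soil group A → CN(II) = 51
CN(III) from CN(II)=51: (23·51)/(10 + 0.13·51) = 117300/1663 ≈ 70.535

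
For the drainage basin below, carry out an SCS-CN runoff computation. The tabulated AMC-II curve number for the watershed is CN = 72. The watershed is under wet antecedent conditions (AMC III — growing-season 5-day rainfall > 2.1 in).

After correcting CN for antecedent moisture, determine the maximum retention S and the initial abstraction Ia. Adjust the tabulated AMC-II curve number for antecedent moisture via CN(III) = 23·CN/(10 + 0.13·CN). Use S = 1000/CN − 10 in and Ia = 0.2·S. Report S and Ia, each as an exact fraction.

S = 350/207 in ≈ 1.691 in; Ia = 70/207 in ≈ 0.338 in

Wet (AMC III): CN(III) = 23·72/(10 + 0.13·72) = 1656/(484/25) = 10350/121 ≈ 85.537
S = 1000/(10350/121) − 10 = 350/207 in ≈ 1.691 in
Ia = 0.2S: 0.2·1.691 = 0.338 in (exactly 70/207)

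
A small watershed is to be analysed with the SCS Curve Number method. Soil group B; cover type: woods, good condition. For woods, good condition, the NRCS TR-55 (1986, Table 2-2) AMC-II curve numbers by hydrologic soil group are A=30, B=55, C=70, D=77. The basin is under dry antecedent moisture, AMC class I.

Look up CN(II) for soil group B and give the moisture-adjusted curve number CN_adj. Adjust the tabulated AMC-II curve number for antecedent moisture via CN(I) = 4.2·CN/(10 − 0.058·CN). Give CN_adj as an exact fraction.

CN_adj = 7700/227 ≈ 33.921

NRCS table: woods, good condition, soil group B → CN(II) = 55
Dry (AMC I): CN(I) = 4.2·55/(10 − 0.058·55) = 231/(681/100) = 7700/227 ≈ 33.921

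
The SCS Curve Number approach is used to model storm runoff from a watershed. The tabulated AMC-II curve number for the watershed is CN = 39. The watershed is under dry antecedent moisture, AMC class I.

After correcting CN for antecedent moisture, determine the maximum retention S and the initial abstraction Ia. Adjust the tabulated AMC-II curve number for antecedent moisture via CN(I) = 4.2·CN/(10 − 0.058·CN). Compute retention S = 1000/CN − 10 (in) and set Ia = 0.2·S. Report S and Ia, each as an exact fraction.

Adjust CN=39 to AMC I: 4.2·39/(10 − 0.058·39) → (819/5) ÷ (3869/500) = 81900/3869 ≈ 21.168
Max retention: S = 1000/(81900/3869) − 10 = 30500/819 in (≈ 37.241 in)
Ia = 0.2S: 0.2·37.241 = 7.448 in (exactly 6100/819)

S = 30500/819 in ≈ 37.241 in; Ia = 6100/819 in ≈ 7.448 in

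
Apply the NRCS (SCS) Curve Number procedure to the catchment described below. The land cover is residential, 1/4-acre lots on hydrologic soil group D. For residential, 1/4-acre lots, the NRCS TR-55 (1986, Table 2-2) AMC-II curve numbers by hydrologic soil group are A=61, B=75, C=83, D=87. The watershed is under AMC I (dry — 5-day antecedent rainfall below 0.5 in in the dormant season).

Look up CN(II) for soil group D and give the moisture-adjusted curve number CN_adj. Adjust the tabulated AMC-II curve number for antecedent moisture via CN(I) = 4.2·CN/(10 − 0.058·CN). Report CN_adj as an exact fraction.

NRCS table: residential, 1/4-acre lots, soil group D → CN(II) = 87
Adjust CN=87 to AMC I: 4.2·87/(10 − 0.058·87) → (1827/5) ÷ (2477/500) = 182700/2477 ≈ 73.759

CN_adj = 182700/2477 ≈ 73.759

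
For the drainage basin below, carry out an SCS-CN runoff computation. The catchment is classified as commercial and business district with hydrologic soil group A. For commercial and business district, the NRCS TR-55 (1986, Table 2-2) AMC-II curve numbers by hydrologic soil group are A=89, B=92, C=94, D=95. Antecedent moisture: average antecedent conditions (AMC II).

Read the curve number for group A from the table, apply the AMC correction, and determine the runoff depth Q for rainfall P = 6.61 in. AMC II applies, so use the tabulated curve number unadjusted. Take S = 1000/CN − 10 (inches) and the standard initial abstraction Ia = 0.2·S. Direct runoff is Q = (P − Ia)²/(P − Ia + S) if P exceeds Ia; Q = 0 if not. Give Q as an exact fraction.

Q = 3206843641/601898100 in ≈ 5.328 in

NRCS table: commercial and business district, soil group A → CN(II) = 89
CN(II) = 89; AMC II needs no correction.
Max retention: S = 1000/89 − 10 = 110/89 in (≈ 1.236 in)
Ia = 0.2·(110/89) = 22/89 in ≈ 0.247 in
P − Ia = 6.610 − 0.247 = 56629/8900 ≈ 6.363 in (> 0, runoff occurs)
Runoff Q = (P−Ia)²/(P−Ia+S) = (6.363)²/(6.363+1.236) = 3206843641/601898100 ≈ 5.328 in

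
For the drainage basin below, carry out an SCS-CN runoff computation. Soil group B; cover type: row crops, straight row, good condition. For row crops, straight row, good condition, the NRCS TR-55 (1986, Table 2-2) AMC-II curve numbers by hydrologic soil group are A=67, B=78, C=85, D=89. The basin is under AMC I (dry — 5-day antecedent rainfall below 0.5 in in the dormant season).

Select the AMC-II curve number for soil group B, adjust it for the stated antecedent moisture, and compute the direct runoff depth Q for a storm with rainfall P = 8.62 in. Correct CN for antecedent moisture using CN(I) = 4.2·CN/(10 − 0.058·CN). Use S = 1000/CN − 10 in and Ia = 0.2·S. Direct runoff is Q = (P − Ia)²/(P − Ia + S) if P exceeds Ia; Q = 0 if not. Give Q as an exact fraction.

Q = 88797444121/23463899550 in ≈ 3.784 in

NRCS table: row crops, straight row, good condition, soil group B → CN(II) = 78
CN(I) from CN(II)=78: (4.2·78)/(10 − 0.058·78) = 81900/1369 ≈ 59.825
S = 1000/(81900/1369) − 10 = 5500/819 in ≈ 6.716 in
Ia = 0.2·(5500/819) = 1100/819 in ≈ 1.343 in
P − Ia = 8.620 − 1.343 = 297989/40950 ≈ 7.277 in (> 0, runoff occurs)
Runoff Q = (P−Ia)²/(P−Ia+S) = (7.277)²/(7.277+6.716) = 88797444121/23463899550 ≈ 3.784 in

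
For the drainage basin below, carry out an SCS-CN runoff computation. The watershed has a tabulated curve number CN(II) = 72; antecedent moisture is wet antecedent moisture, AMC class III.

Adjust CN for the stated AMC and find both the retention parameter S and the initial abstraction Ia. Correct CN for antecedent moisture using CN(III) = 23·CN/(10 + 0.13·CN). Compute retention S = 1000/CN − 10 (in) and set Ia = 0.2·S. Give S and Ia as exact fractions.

CN(III) from CN(II)=72: (23·72)/(10 + 0.13·72) = 10350/121 ≈ 85.537
Retention S: 1000/CN − 10 with CN=85.537 → S = 350/207 ≈ 1.691 in
Initial abstraction Ia = S/5 = (350/207)/5 = 70/207 ≈ 0.338 in

S = 350/207 in ≈ 1.691 in; Ia = 70/207 in ≈ 0.338 in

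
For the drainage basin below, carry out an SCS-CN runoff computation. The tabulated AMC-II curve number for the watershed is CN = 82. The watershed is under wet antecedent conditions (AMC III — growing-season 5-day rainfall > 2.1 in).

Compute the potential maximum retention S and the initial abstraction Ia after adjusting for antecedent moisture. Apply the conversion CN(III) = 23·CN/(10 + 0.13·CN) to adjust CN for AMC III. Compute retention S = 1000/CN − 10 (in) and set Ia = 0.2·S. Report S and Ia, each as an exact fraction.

S = 900/943 in ≈ 0.954 in; Ia = 180/943 in ≈ 0.191 in

Adjust CN=82 to AMC III: 23·82/(10 + 0.13·82) → 1886 ÷ (1033/50) = 94300/1033 ≈ 91.288
Retention S: 1000/CN − 10 with CN=91.288 → S = 900/943 ≈ 0.954 in
Initial abstraction Ia = S/5 = (900/943)/5 = 180/943 ≈ 0.191 in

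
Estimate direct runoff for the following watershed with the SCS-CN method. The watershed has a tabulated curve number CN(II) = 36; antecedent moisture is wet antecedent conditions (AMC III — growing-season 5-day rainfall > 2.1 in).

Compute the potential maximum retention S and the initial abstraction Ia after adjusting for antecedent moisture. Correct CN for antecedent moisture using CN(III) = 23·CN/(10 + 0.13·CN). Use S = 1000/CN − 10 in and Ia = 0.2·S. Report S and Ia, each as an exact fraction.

S = 1600/207 in ≈ 7.729 in; Ia = 320/207 in ≈ 1.546 in

Adjust CN=36 to AMC III: 23·36/(10 + 0.13·36) → 828 ÷ (367/25) = 20700/367 ≈ 56.403
Max retention: S = 1000/(20700/367) − 10 = 1600/207 in (≈ 7.729 in)
Ia = 0.2S: 0.2·7.729 = 1.546 in (exactly 320/207)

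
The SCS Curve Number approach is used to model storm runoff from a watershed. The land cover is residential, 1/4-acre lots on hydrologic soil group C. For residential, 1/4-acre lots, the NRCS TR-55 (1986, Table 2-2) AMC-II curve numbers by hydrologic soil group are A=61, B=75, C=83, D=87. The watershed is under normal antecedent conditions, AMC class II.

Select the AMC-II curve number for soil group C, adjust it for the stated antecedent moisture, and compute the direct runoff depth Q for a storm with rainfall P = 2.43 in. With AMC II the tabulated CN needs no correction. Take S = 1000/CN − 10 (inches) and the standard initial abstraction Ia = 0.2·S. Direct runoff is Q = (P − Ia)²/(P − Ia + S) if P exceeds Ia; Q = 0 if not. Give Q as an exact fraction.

NRCS table: residential, 1/4-acre lots, soil group C → CN(II) = 83
Average conditions: CN = 83 (no AMC adjustment).
Retention S: 1000/CN − 10 with CN=83.000 → S = 170/83 ≈ 2.048 in
Ia = 0.2S: 0.2·2.048 = 0.410 in (exactly 34/83)
Excess rainfall: 2.430 − 0.410 = 2.020 in; P > Ia so Q > 0
Runoff Q = (P−Ia)²/(P−Ia+S) = (2.020)²/(2.020+2.048) = 281199361/280282700 ≈ 1.003 in

Q = 281199361/280282700 in ≈ 1.003 in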